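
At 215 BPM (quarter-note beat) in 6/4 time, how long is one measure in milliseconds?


Reasoning:
Quarter-note beat duration = 60000 / 215 ms
Beats per measure (6/4) = 6
One measure = 6 × 60000 / 215 = 360000 / 215 ms
= 1674.4 ms


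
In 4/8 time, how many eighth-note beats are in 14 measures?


Let's work it out.
Time signature 4/8: the bottom number 8 means the eighth note gets one count
The top number 4 means 4 eighth-note beats per measure
Total = 4 × 14 measures
= 56 eighth-note beats


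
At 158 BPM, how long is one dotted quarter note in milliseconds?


Reasoning:
One quarter-note beat = 60000 / BPM = 60000 / 158 ms
Dotted quarter note = 3/2 × quarter note
Duration = 3/2 × 60000 / 158 = 90000 / 158
= 569.6 ms


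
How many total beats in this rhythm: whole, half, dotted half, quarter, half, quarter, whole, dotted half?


Working:
Beat values:
  whole = 4 beats
  half = 2 beats
  dotted half = 3 beats
  quarter = 1 beat
  half = 2 beats
  quarter = 1 beat
  whole = 4 beats
  dotted half = 3 beats
Sum = 4 + 2 + 3 + 1 + 2 + 1 + 4 + 3
= 20 beats


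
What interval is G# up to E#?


Solution.
Letter names: G → E spans 6 letter names → a 6th
Semitones: G# → E# = 9 half-steps
A 6th of 9 semitones is a major 6th
= major 6th


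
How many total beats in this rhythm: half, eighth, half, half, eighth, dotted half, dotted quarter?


Solution.
Beat values:
  half = 2 beats
  eighth = 0.5 beats
  half = 2 beats
  half = 2 beats
  eighth = 0.5 beats
  dotted half = 3 beats
  dotted quarter = 1.5 beats
Sum = 2 + 0.5 + 2 + 2 + 0.5 + 3 + 1.5
= 11.5 beats


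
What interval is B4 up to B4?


Working:
Letter names: B → B spans 1 letter name → a unison
Semitones: B4 → B4 = 0 half-steps
A unison of 0 semitones is a perfect unison
= perfect unison


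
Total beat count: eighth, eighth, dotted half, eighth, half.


Reasoning:
Beat values:
  eighth = 0.5 beats
  eighth = 0.5 beats
  dotted half = 3 beats
  eighth = 0.5 beats
  half = 2 beats
Sum = 0.5 + 0.5 + 3 + 0.5 + 2
= 6.5 beats


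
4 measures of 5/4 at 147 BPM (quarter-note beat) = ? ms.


Let's work it out.
Quarter-note beat duration = 60000 / 147 ms
Beats per measure (5/4) = 5
One measure = 5 × 60000 / 147 = 300000 / 147 ms
4 measures = 4 × 300000 / 147 = 1200000 / 147
= 8163.3 ms


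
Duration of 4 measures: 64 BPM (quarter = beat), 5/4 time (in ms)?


Step by step:
Quarter-note beat duration = 60000 / 64 ms
Beats per measure (5/4) = 5
One measure = 5 × 60000 / 64 = 300000 / 64 ms
4 measures = 4 × 300000 / 64 = 1200000 / 64
= 18750.0 ms


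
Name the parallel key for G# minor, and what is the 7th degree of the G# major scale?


Parallel keys share the same tonic but differ in mode
G# minor → parallel is G# major
G# major scale: G# A# B# C# D# E# F##
= G# major; 7th degree = F##


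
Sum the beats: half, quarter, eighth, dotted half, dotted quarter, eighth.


Solution.
Beat values:
  half = 2 beats
  quarter = 1 beat
  eighth = 0.5 beats
  dotted half = 3 beats
  dotted quarter = 1.5 beats
  eighth = 0.5 beats
Sum = 2 + 1 + 0.5 + 3 + 1.5 + 0.5
= 8.5 beats


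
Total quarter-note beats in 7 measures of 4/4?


Time signature 4/4: the bottom number 4 means the quarter note gets one count
The top number 4 means 4 quarter-note beats per measure
Total = 4 × 7 measures
= 28 quarter-note beats


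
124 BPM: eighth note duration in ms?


Working:
One quarter-note beat = 60000 / BPM = 60000 / 124 ms
Eighth note = 1/2 × quarter note
Duration = 1/2 × 60000 / 124 = 30000 / 124
= 241.9 ms


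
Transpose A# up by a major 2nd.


Working:
major 2nd: 2 letter names, 2 semitones
Letter: A + 1 → B
Pitch: A# + 2 semitones, spelled as a B → B#
= B#


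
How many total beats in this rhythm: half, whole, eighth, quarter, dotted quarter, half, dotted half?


Beat values:
  half = 2 beats
  whole = 4 beats
  eighth = 0.5 beats
  quarter = 1 beat
  dotted quarter = 1.5 beats
  half = 2 beats
  dotted half = 3 beats
Sum = 2 + 4 + 0.5 + 1 + 1.5 + 2 + 3
= 14 beats


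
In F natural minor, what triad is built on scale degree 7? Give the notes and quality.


Step by step:
F natural minor scale: F G Ab Bb C Db Eb
Diatonic triad on degree 7 stacks scale notes 7, 2, 4: Eb G Bb
Eb→G = 4 semitones; Eb→Bb = 7 semitones → major triad
= Eb G Bb (major)


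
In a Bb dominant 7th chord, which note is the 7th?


Let's work it out.
Dominant 7th chord = root + major 3rd + perfect 5th + minor 7th
Seventh chords stack in thirds, so the letter names are B-D-F-A
Root: Bb
Major 3rd above Bb: D
Perfect 5th above Bb: F
Minor 7th above Bb: Ab
The 7th = Ab


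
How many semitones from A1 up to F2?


Let's work it out.
Absolute semitone position = octave×12 + chromatic position
A1: 1×12 + 9 = 21
F2: 2×12 + 5 = 29
Difference = 29 - 21 = 8
= 8 semitones


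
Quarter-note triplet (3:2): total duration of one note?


Step by step:
Triplet: 3 notes occupy the space of 2 quarter notes
Space = 2 × 1 = 2 beats
Each triplet note = 2 / 3 = 2/3 beats
= 2/3 beats


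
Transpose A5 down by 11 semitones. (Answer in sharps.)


A5: chromatic position 9 in octave 5 → absolute = 5×12 + 9 = 69
Transpose down 11: 69 - 11 = 58
58 = 4×12 + 10 → A# in octave 4
Result = A#4


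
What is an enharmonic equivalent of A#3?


Working:
Enharmonic notes sound the same pitch but are spelled with different letter names
A# and Bb name the same pitch class
= Bb3


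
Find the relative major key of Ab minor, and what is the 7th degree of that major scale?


Reasoning:
The relative major shares the key signature and is a minor 3rd above the minor tonic
A minor 3rd above Ab is Cb
→ relative major of Ab minor is Cb major
Cb major scale: Cb Db Eb Fb Gb Ab Bb
= Cb major; 7th degree = Bb


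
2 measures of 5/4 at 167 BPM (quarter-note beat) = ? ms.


Working:
Quarter-note beat duration = 60000 / 167 ms
Beats per measure (5/4) = 5
One measure = 5 × 60000 / 167 = 300000 / 167 ms
2 measures = 2 × 300000 / 167 = 600000 / 167
= 3592.8 ms


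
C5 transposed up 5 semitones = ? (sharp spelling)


Step by step:
C5: chromatic position 0 in octave 5 → absolute = 5×12 + 0 = 60
Transpose up 5: 60 + 5 = 65
65 = 5×12 + 5 → F in octave 5
Result = F5


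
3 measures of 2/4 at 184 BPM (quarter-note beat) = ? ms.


Working:
Quarter-note beat duration = 60000 / 184 ms
Beats per measure (2/4) = 2
One measure = 2 × 60000 / 184 = 120000 / 184 ms
3 measures = 3 × 120000 / 184 = 360000 / 184
= 1956.5 ms


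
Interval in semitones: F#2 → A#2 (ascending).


Step by step:
Absolute semitone position = octave×12 + chromatic position
F#2: 2×12 + 6 = 30
A#2: 2×12 + 10 = 34
Difference = 34 - 30 = 4
= 4 semitones


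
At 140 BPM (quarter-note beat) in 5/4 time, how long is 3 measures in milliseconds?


Quarter-note beat duration = 60000 / 140 ms
Beats per measure (5/4) = 5
One measure = 5 × 60000 / 140 = 300000 / 140 ms
3 measures = 3 × 300000 / 140 = 900000 / 140
= 6428.6 ms


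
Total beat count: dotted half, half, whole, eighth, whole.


Reasoning:
Beat values:
  dotted half = 3 beats
  half = 2 beats
  whole = 4 beats
  eighth = 0.5 beats
  whole = 4 beats
Sum = 3 + 2 + 4 + 0.5 + 4
= 13.5 beats


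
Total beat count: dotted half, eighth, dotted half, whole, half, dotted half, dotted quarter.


Working:
Beat values:
  dotted half = 3 beats
  eighth = 0.5 beats
  dotted half = 3 beats
  whole = 4 beats
  half = 2 beats
  dotted half = 3 beats
  dotted quarter = 1.5 beats
Sum = 3 + 0.5 + 3 + 4 + 2 + 3 + 1.5
= 17 beats


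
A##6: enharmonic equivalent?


Enharmonic notes sound the same pitch but are spelled with different letter names
A## and B name the same pitch class
= B6


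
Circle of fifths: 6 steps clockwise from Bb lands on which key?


Working:
Each clockwise step on the circle of fifths moves up a perfect 5th
From Bb: Bb → F → C → G → D → A → E
= E


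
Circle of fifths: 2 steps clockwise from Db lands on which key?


Each clockwise step on the circle of fifths moves up a perfect 5th
From Db: Db → Ab → Eb
= Eb


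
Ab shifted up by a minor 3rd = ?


minor 3rd: 3 letter names, 3 semitones
Letter: A + 2 → C
Pitch: Ab + 3 semitones, spelled as a C → Cb
= Cb


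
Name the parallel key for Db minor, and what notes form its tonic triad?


Let's work it out.
Parallel keys share the same tonic but differ in mode
Db minor → parallel is Db major
Tonic triad of Db major = Db F Ab
= Db major; triad = Db F Ab


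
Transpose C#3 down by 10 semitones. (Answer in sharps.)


Reasoning:
C#3: chromatic position 1 in octave 3 → absolute = 3×12 + 1 = 37
Transpose down 10: 37 - 10 = 27
27 = 2×12 + 3 → D# in octave 2
Result = D#2


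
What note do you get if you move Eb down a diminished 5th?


Working:
diminished 5th: 5 letter names, 6 semitones
Letter: E - 4 → A
Pitch: Eb - 6 semitones, spelled as an A → A
= A


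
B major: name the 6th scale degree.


Major scale pattern: W-W-H-W-W-W-H (2-2-1-2-2-2-1 semitones)
Starting from B:
  B + 2 semitones → C#
  C# + 2 semitones → D#
  D# + 1 semitone → E
  E + 2 semitones → F#
  F# + 2 semitones → G#
  G# + 2 semitones → A#
  A# + 1 semitone → B
Scale: B C# D# E F# G# A#
Degree 6 = G#


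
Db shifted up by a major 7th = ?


Solution.
major 7th: 7 letter names, 11 semitones
Letter: D + 6 → C
Pitch: Db + 11 semitones, spelled as a C → C
= C


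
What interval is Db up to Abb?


Reasoning:
Letter names: D → A spans 5 letter names → a 5th
Semitones: Db → Abb = 6 half-steps
A 5th of 6 semitones is a diminished 5th
= diminished 5th


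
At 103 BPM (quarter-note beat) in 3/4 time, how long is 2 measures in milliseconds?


Step by step:
Quarter-note beat duration = 60000 / 103 ms
Beats per measure (3/4) = 3
One measure = 3 × 60000 / 103 = 180000 / 103 ms
2 measures = 2 × 180000 / 103 = 360000 / 103
= 3495.1 ms


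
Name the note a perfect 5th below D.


Step by step:
A 5th spans 5 letter names, so from D we land on G
A perfect 5th = 7 semitones below D
Spell G at that pitch: G
= G


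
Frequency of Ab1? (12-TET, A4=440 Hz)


f = 440 × 2^(n/12) where n = semitones from A4
Ab1: -37 semitones from A4
f = 440 × 2^(-37/12)
f = 51.91 Hz


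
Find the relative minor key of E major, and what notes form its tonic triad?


The relative minor shares the major's key signature and starts on its 6th degree
6th degree = a major 6th above the tonic; a major 6th above E is C#
→ relative minor of E major is C# minor
Tonic triad of C# minor = root + minor 3rd + perfect 5th = C# E G#
= C# minor; triad = C# E G#


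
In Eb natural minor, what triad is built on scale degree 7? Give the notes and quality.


Step by step:
Eb natural minor scale: Eb F Gb Ab Bb Cb Db
Diatonic triad on degree 7 stacks scale notes 7, 2, 4: Db F Ab
Db→F = 4 semitones; Db→Ab = 7 semitones → major triad
= Db F Ab (major)


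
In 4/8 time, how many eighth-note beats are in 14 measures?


Reasoning:
Time signature 4/8: the bottom number 8 means the eighth note gets one count
The top number 4 means 4 eighth-note beats per measure
Total = 4 × 14 measures
= 56 eighth-note beats


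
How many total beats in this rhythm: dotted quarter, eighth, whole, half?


Solution.
Beat values:
  dotted quarter = 1.5 beats
  eighth = 0.5 beats
  whole = 4 beats
  half = 2 beats
Sum = 1.5 + 0.5 + 4 + 2
= 8 beats


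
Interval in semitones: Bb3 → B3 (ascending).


Absolute semitone position = octave×12 + chromatic position
Bb3: 3×12 + 10 = 46
B3: 3×12 + 11 = 47
Difference = 47 - 46 = 1
= 1 semitone


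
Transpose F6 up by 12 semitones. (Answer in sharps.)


Let's work it out.
F6: chromatic position 5 in octave 6 → absolute = 6×12 + 5 = 77
Transpose up 12: 77 + 12 = 89
89 = 7×12 + 5 → F in octave 7
Result = F7


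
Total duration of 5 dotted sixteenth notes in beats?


Base sixteenth note = 1/4 beats
Dot 1 adds half the previous value: +1/8
One dotted sixteenth = 1/4 + 1/8 = 3/8
5 of them = 5 × 3/8 = 15/8
= 15/8 beats


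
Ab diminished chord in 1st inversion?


Reasoning:
Root position: Ab Cb Ebb
1st inversion: move root up an octave
Bass note: Cb
Notes (bottom to top) = Cb Ebb Ab


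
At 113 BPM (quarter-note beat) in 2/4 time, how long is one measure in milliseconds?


Solution.
Quarter-note beat duration = 60000 / 113 ms
Beats per measure (2/4) = 2
One measure = 2 × 60000 / 113 = 120000 / 113 ms
= 1061.9 ms


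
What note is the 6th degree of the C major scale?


Major scale pattern: W-W-H-W-W-W-H (2-2-1-2-2-2-1 semitones)
Starting from C:
  C + 2 semitones → D
  D + 2 semitones → E
  E + 1 semitone → F
  F + 2 semitones → G
  G + 2 semitones → A
  A + 2 semitones → B
  B + 1 semitone → C
Scale: C D E F G A B
Degree 6 = A


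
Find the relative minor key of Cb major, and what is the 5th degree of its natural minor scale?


Let's work it out.
The relative minor shares the major's key signature and starts on its 6th degree
6th degree = a major 6th above the tonic; a major 6th above Cb is Ab
→ relative minor of Cb major is Ab minor
Ab natural minor scale: Ab Bb Cb Db Eb Fb Gb
= Ab minor; 5th degree = Eb


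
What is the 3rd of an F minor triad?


Let's work it out.
Minor triad = root + minor 3rd (3 semitones) + perfect 5th (7 semitones)
A triad on F stacks thirds, so the chord tones use letter names F-A-C
Root: F
Minor 3rd above F: Ab
Perfect 5th above F: C
The 3rd = Ab


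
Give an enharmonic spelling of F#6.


Solution.
Enharmonic notes sound the same pitch but are spelled with different letter names
F# and Gb name the same pitch class
= Gb6


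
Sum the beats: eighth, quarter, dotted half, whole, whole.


Solution.
Beat values:
  eighth = 0.5 beats
  quarter = 1 beat
  dotted half = 3 beats
  whole = 4 beats
  whole = 4 beats
Sum = 0.5 + 1 + 3 + 4 + 4
= 12.5 beats


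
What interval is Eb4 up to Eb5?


Step by step:
Letter names: E → E spans 8 letter names → an octave
Semitones: Eb4 → Eb5 = 12 half-steps
An octave of 12 semitones is a perfect octave
= perfect octave


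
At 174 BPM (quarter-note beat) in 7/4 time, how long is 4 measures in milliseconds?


Let's work it out.
Quarter-note beat duration = 60000 / 174 ms
Beats per measure (7/4) = 7
One measure = 7 × 60000 / 174 = 420000 / 174 ms
4 measures = 4 × 420000 / 174 = 1680000 / 174
= 9655.2 ms


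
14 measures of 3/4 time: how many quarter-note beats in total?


Let's work it out.
Time signature 3/4: the bottom number 4 means the quarter note gets one count
The top number 3 means 3 quarter-note beats per measure
Total = 3 × 14 measures
= 42 quarter-note beats


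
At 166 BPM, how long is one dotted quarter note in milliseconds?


Step by step:
One quarter-note beat = 60000 / BPM = 60000 / 166 ms
Dotted quarter note = 3/2 × quarter note
Duration = 3/2 × 60000 / 166 = 90000 / 166
= 542.2 ms


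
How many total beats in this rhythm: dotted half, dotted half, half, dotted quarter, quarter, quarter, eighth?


Step by step:
Beat values:
  dotted half = 3 beats
  dotted half = 3 beats
  half = 2 beats
  dotted quarter = 1.5 beats
  quarter = 1 beat
  quarter = 1 beat
  eighth = 0.5 beats
Sum = 3 + 3 + 2 + 1.5 + 1 + 1 + 0.5
= 12 beats


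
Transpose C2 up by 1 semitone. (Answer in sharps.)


Step by step:
C2: chromatic position 0 in octave 2 → absolute = 2×12 + 0 = 24
Transpose up 1: 24 + 1 = 25
25 = 2×12 + 1 → C# in octave 2
Result = C#2


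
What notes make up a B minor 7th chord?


Step by step:
Minor 7th chord = root + minor 3rd + perfect 5th + minor 7th
Seventh chords stack in thirds, so the letter names are B-D-F-A
Root: B
Minor 3rd above B: D
Perfect 5th above B: F#
Minor 7th above B: A
Chord = B D F# A


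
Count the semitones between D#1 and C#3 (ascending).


Absolute semitone position = octave×12 + chromatic position
D#1: 1×12 + 3 = 15
C#3: 3×12 + 1 = 37
Difference = 37 - 15 = 22
= 22 semitones


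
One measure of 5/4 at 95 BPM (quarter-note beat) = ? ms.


Quarter-note beat duration = 60000 / 95 ms
Beats per measure (5/4) = 5
One measure = 5 × 60000 / 95 = 300000 / 95 ms
= 3157.9 ms


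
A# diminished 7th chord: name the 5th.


Step by step:
Diminished 7th chord = root + minor 3rd + diminished 5th + diminished 7th
Seventh chords stack in thirds, so the letter names are A-C-E-G
Root: A#
Minor 3rd above A#: C#
Diminished 5th above A#: E
Diminished 7th above A#: G
The 5th = E


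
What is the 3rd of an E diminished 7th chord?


Working:
Diminished 7th chord = root + minor 3rd + diminished 5th + diminished 7th
Seventh chords stack in thirds, so the letter names are E-G-B-D
Root: E
Minor 3rd above E: G
Diminished 5th above E: Bb
Diminished 7th above E: Db
The 3rd = G


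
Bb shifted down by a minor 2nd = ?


Working:
minor 2nd: 2 letter names, 1 semitones
Letter: B - 1 → A
Pitch: Bb - 1 semitones, spelled as an A → A
= A


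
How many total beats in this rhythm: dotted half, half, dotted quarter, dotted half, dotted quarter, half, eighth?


Reasoning:
Beat values:
  dotted half = 3 beats
  half = 2 beats
  dotted quarter = 1.5 beats
  dotted half = 3 beats
  dotted quarter = 1.5 beats
  half = 2 beats
  eighth = 0.5 beats
Sum = 3 + 2 + 1.5 + 3 + 1.5 + 2 + 0.5
= 13.5 beats


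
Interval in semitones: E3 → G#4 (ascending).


Let's work it out.
Absolute semitone position = octave×12 + chromatic position
E3: 3×12 + 4 = 40
G#4: 4×12 + 8 = 56
Difference = 56 - 40 = 16
= 16 semitones


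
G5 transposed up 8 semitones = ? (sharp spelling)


G5: chromatic position 7 in octave 5 → absolute = 5×12 + 7 = 67
Transpose up 8: 67 + 8 = 75
75 = 6×12 + 3 → D# in octave 6
Result = D#6


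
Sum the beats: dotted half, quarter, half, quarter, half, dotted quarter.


Let's work it out.
Beat values:
  dotted half = 3 beats
  quarter = 1 beat
  half = 2 beats
  quarter = 1 beat
  half = 2 beats
  dotted quarter = 1.5 beats
Sum = 3 + 1 + 2 + 1 + 2 + 1.5
= 10.5 beats


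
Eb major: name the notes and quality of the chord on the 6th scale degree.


Solution.
Eb major scale: Eb F G Ab Bb C D
Diatonic triad on degree 6 stacks scale notes 6, 1, 3: C Eb G
C→Eb = 3 semitones; C→G = 7 semitones → minor triad
= C Eb G (minor)


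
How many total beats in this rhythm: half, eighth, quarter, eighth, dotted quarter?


Step by step:
Beat values:
  half = 2 beats
  eighth = 0.5 beats
  quarter = 1 beat
  eighth = 0.5 beats
  dotted quarter = 1.5 beats
Sum = 2 + 0.5 + 1 + 0.5 + 1.5
= 5.5 beats


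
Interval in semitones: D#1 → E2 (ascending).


Solution.
Absolute semitone position = octave×12 + chromatic position
D#1: 1×12 + 3 = 15
E2: 2×12 + 4 = 28
Difference = 28 - 15 = 13
= 13 semitones


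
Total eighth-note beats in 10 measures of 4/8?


Time signature 4/8: the bottom number 8 means the eighth note gets one count
The top number 4 means 4 eighth-note beats per measure
Total = 4 × 10 measures
= 40 eighth-note beats


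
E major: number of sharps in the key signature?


Reasoning:
Sharp major keys follow the circle of fifths: C(0), G(1), D(2), A(3), E(4), B(5), F#(6), C#(7)
E major has 4 sharps
Order of sharps: F# C# G# D# A# E# B# → first 4: F#, C#, G#, D#
= 4 sharps


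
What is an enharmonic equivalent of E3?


Reasoning:
Enharmonic notes sound the same pitch but are spelled with different letter names
E and D## name the same pitch class
= D##3


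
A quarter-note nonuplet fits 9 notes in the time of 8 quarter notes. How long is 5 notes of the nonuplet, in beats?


Solution.
Nonuplet: 9 notes occupy the space of 8 quarter notes
Space = 8 × 1 = 8 beats
Each nonuplet note = 8 / 9 = 8/9 beats
5 notes = 5 × 8/9 = 40/9
= 40/9 beats


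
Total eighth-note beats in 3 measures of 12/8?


Solution.
Time signature 12/8: the bottom number 8 means the eighth note gets one count
The top number 12 means 12 eighth-note beats per measure
Total = 12 × 3 measures
= 36 eighth-note beats


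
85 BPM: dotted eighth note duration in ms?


One quarter-note beat = 60000 / BPM = 60000 / 85 ms
Dotted eighth note = 3/4 × quarter note
Duration = 3/4 × 60000 / 85 = 45000 / 85
= 529.4 ms


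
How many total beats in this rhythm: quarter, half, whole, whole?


Beat values:
  quarter = 1 beat
  half = 2 beats
  whole = 4 beats
  whole = 4 beats
Sum = 1 + 2 + 4 + 4
= 11 beats


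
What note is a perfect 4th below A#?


Reasoning:
A 4th spans 4 letter names, so from A we land on E
A perfect 4th = 5 semitones below A#
Spell E at that pitch: E#
= E#


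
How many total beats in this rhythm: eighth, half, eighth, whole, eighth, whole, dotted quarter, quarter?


Step by step:
Beat values:
  eighth = 0.5 beats
  half = 2 beats
  eighth = 0.5 beats
  whole = 4 beats
  eighth = 0.5 beats
  whole = 4 beats
  dotted quarter = 1.5 beats
  quarter = 1 beat
Sum = 0.5 + 2 + 0.5 + 4 + 0.5 + 4 + 1.5 + 1
= 14 beats


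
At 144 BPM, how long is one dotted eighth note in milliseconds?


Step by step:
One quarter-note beat = 60000 / BPM = 60000 / 144 ms
Dotted eighth note = 3/4 × quarter note
Duration = 3/4 × 60000 / 144 = 45000 / 144
= 312.5 ms


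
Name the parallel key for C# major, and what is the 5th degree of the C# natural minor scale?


Reasoning:
Parallel keys share the same tonic but differ in mode
C# major → parallel is C# minor
C# natural minor scale: C# D# E F# G# A B
= C# minor; 5th degree = G#


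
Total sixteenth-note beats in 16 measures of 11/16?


Time signature 11/16: the bottom number 16 means the sixteenth note gets one count
The top number 11 means 11 sixteenth-note beats per measure
Total = 11 × 16 measures
= 176 sixteenth-note beats


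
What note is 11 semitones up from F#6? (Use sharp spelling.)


Working:
F#6: chromatic position 6 in octave 6 → absolute = 6×12 + 6 = 78
Transpose up 11: 78 + 11 = 89
89 = 7×12 + 5 → F in octave 7
Result = F7


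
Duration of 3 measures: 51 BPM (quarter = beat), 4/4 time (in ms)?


Let's work it out.
Quarter-note beat duration = 60000 / 51 ms
Beats per measure (4/4) = 4
One measure = 4 × 60000 / 51 = 240000 / 51 ms
3 measures = 3 × 240000 / 51 = 720000 / 51
= 14117.6 ms


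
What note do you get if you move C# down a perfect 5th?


perfect 5th: 5 letter names, 7 semitones
Letter: C - 4 → F
Pitch: C# - 7 semitones, spelled as an F → F#
= F#


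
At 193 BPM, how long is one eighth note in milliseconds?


Reasoning:
One quarter-note beat = 60000 / BPM = 60000 / 193 ms
Eighth note = 1/2 × quarter note
Duration = 1/2 × 60000 / 193 = 30000 / 193
= 155.4 ms


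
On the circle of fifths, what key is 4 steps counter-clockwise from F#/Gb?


Step by step:
Each counter-clockwise step moves down a perfect 5th (= up a perfect 4th)
From F#/Gb: F#/Gb → B → E → A → D
= D


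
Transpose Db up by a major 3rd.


major 3rd: 3 letter names, 4 semitones
Letter: D + 2 → F
Pitch: Db + 4 semitones, spelled as an F → F
= F


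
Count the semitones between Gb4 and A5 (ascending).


Working:
Absolute semitone position = octave×12 + chromatic position
Gb4: 4×12 + 6 = 54
A5: 5×12 + 9 = 69
Difference = 69 - 54 = 15
= 15 semitones


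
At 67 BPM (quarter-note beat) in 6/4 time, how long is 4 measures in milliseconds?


Step by step:
Quarter-note beat duration = 60000 / 67 ms
Beats per measure (6/4) = 6
One measure = 6 × 60000 / 67 = 360000 / 67 ms
4 measures = 4 × 360000 / 67 = 1440000 / 67
= 21492.5 ms


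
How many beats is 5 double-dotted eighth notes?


Step by step:
Base eighth note = 1/2 beats
Dot 1 adds half the previous value: +1/4
Dot 2 adds half the previous value: +1/8
One double-dotted eighth = 1/2 + 1/4 + 1/8 = 7/8
5 of them = 5 × 7/8 = 35/8
= 35/8 beats


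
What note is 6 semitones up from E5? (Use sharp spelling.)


Step by step:
E5: chromatic position 4 in octave 5 → absolute = 5×12 + 4 = 64
Transpose up 6: 64 + 6 = 70
70 = 5×12 + 10 → A# in octave 5
Result = A#5


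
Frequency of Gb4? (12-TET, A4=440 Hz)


Step by step:
f = 440 × 2^(n/12) where n = semitones from A4
Gb4: -3 semitones from A4
f = 440 × 2^(-3/12)
f = 369.99 Hz


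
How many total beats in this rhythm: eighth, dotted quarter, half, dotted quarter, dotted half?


Working:
Beat values:
  eighth = 0.5 beats
  dotted quarter = 1.5 beats
  half = 2 beats
  dotted quarter = 1.5 beats
  dotted half = 3 beats
Sum = 0.5 + 1.5 + 2 + 1.5 + 3
= 8.5 beats


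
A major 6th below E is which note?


Step by step:
A 6th spans 6 letter names, so from E we land on G
A major 6th = 9 semitones below E
Spell G at that pitch: G
= G


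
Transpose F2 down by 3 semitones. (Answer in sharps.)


Step by step:
F2: chromatic position 5 in octave 2 → absolute = 2×12 + 5 = 29
Transpose down 3: 29 - 3 = 26
26 = 2×12 + 2 → D in octave 2
Result = D2


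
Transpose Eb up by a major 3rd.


Reasoning:
major 3rd: 3 letter names, 4 semitones
Letter: E + 2 → G
Pitch: Eb + 4 semitones, spelled as a G → G
= G


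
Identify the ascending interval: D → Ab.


Letter names: D → A spans 5 letter names → a 5th
Semitones: D → Ab = 6 half-steps
A 5th of 6 semitones is a diminished 5th
= diminished 5th


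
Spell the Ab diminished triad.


Diminished triad = root + minor 3rd (3 semitones) + diminished 5th (6 semitones)
A triad on Ab stacks thirds, so the chord tones use letter names A-C-E
Root: Ab
Minor 3rd above Ab: Cb
Diminished 5th above Ab: Ebb
Chord = Ab Cb Ebb


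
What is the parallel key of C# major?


Solution.
Parallel keys share the same tonic but differ in mode
C# major → parallel is C# minor
= C# minor


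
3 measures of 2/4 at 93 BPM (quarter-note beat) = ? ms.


Quarter-note beat duration = 60000 / 93 ms
Beats per measure (2/4) = 2
One measure = 2 × 60000 / 93 = 120000 / 93 ms
3 measures = 3 × 120000 / 93 = 360000 / 93
= 3871.0 ms


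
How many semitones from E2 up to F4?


Step by step:
Absolute semitone position = octave×12 + chromatic position
E2: 2×12 + 4 = 28
F4: 4×12 + 5 = 53
Difference = 53 - 28 = 25
= 25 semitones


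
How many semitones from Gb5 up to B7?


Step by step:
Absolute semitone position = octave×12 + chromatic position
Gb5: 5×12 + 6 = 66
B7: 7×12 + 11 = 95
Difference = 95 - 66 = 29
= 29 semitones


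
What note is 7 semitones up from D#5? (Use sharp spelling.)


Let's work it out.
D#5: chromatic position 3 in octave 5 → absolute = 5×12 + 3 = 63
Transpose up 7: 63 + 7 = 70
70 = 5×12 + 10 → A# in octave 5
Result = A#5


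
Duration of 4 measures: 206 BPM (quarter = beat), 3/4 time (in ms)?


Working:
Quarter-note beat duration = 60000 / 206 ms
Beats per measure (3/4) = 3
One measure = 3 × 60000 / 206 = 180000 / 206 ms
4 measures = 4 × 180000 / 206 = 720000 / 206
= 3495.1 ms


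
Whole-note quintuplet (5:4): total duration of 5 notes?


Solution.
Quintuplet: 5 notes occupy the space of 4 whole notes
Space = 4 × 4 = 16 beats
Each quintuplet note = 16 / 5 = 16/5 beats
5 notes = 5 × 16/5 = 16
= 16 beats


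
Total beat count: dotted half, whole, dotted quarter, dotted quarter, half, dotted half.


Solution.
Beat values:
  dotted half = 3 beats
  whole = 4 beats
  dotted quarter = 1.5 beats
  dotted quarter = 1.5 beats
  half = 2 beats
  dotted half = 3 beats
Sum = 3 + 4 + 1.5 + 1.5 + 2 + 3
= 15 beats


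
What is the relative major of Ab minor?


Step by step:
The relative major shares the key signature and is a minor 3rd above the minor tonic
A minor 3rd above Ab is Cb
→ relative major of Ab minor is Cb major
= Cb major


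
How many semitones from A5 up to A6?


Solution.
Absolute semitone position = octave×12 + chromatic position
A5: 5×12 + 9 = 69
A6: 6×12 + 9 = 81
Difference = 81 - 69 = 12
= 12 semitones


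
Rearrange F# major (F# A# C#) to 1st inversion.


Working:
Root position: F# A# C#
1st inversion: move root up an octave
Bass note: A#
Notes (bottom to top) = A# C# F#


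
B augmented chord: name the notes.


Let's work it out.
Augmented triad = root + major 3rd (4 semitones) + augmented 5th (8 semitones)
A triad on B stacks thirds, so the chord tones use letter names B-D-F
Root: B
Major 3rd above B: D#
Augmented 5th above B: F##
Chord = B D# F##


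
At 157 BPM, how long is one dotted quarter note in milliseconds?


Reasoning:
One quarter-note beat = 60000 / BPM = 60000 / 157 ms
Dotted quarter note = 3/2 × quarter note
Duration = 3/2 × 60000 / 157 = 90000 / 157
= 573.2 ms


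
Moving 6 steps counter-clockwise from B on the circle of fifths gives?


Each counter-clockwise step moves down a perfect 5th (= up a perfect 4th)
From B: B → E → A → D → G → C → F
= F


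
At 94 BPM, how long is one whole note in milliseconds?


One quarter-note beat = 60000 / BPM = 60000 / 94 ms
Whole note = 4 × quarter note
Duration = 4 × 60000 / 94 = 240000 / 94
= 2553.2 ms


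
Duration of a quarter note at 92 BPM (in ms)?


Reasoning:
One quarter-note beat = 60000 / BPM = 60000 / 92 ms
Duration = 60000 / 92
= 652.2 ms


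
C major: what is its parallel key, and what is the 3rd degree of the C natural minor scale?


Parallel keys share the same tonic but differ in mode
C major → parallel is C minor
C natural minor scale: C D Eb F G Ab Bb
= C minor; 3rd degree = Eb


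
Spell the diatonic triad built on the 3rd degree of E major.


E major scale: E F# G# A B C# D#
Diatonic triad on degree 3 stacks scale notes 3, 5, 7: G# B D#
G#→B = 3 semitones; G#→D# = 7 semitones → minor triad
= G# B D# (minor)


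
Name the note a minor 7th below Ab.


Working:
A 7th spans 7 letter names, so from A we land on B
A minor 7th = 10 semitones below Ab
Spell B at that pitch: Bb
= Bb


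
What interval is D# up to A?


Letter names: D → A spans 5 letter names → a 5th
Semitones: D# → A = 6 half-steps
A 5th of 6 semitones is a diminished 5th
= diminished 5th


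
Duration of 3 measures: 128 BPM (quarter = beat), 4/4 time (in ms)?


Solution.
Quarter-note beat duration = 60000 / 128 ms
Beats per measure (4/4) = 4
One measure = 4 × 60000 / 128 = 240000 / 128 ms
3 measures = 3 × 240000 / 128 = 720000 / 128
= 5625.0 ms


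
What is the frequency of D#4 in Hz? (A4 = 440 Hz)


Reasoning:
f = 440 × 2^(n/12) where n = semitones from A4
D#4: -6 semitones from A4
f = 440 × 2^(-6/12)
f = 311.13 Hz


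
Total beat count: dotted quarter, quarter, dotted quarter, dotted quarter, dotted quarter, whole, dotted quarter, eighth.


Solution.
Beat values:
  dotted quarter = 1.5 beats
  quarter = 1 beat
  dotted quarter = 1.5 beats
  dotted quarter = 1.5 beats
  dotted quarter = 1.5 beats
  whole = 4 beats
  dotted quarter = 1.5 beats
  eighth = 0.5 beats
Sum = 1.5 + 1 + 1.5 + 1.5 + 1.5 + 4 + 1.5 + 0.5
= 13 beats


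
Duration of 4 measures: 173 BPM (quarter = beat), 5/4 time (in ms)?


Let's work it out.
Quarter-note beat duration = 60000 / 173 ms
Beats per measure (5/4) = 5
One measure = 5 × 60000 / 173 = 300000 / 173 ms
4 measures = 4 × 300000 / 173 = 1200000 / 173
= 6936.4 ms


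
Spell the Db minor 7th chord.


Step by step:
Minor 7th chord = root + minor 3rd + perfect 5th + minor 7th
Seventh chords stack in thirds, so the letter names are D-F-A-C
Root: Db
Minor 3rd above Db: Fb
Perfect 5th above Db: Ab
Minor 7th above Db: Cb
Chord = Db Fb Ab Cb


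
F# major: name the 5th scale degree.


Reasoning:
Major scale pattern: W-W-H-W-W-W-H (2-2-1-2-2-2-1 semitones)
Starting from F#:
  F# + 2 semitones → G#
  G# + 2 semitones → A#
  A# + 1 semitone → B
  B + 2 semitones → C#
  C# + 2 semitones → D#
  D# + 2 semitones → E#
  E# + 1 semitone → F#
Scale: F# G# A# B C# D# E#
Degree 5 = C#


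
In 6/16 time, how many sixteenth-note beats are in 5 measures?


Solution.
Time signature 6/16: the bottom number 16 means the sixteenth note gets one count
The top number 6 means 6 sixteenth-note beats per measure
Total = 6 × 5 measures
= 30 sixteenth-note beats


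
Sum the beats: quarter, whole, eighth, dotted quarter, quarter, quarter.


Beat values:
  quarter = 1 beat
  whole = 4 beats
  eighth = 0.5 beats
  dotted quarter = 1.5 beats
  quarter = 1 beat
  quarter = 1 beat
Sum = 1 + 4 + 0.5 + 1.5 + 1 + 1
= 9 beats


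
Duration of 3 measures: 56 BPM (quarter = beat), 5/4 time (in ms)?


Working:
Quarter-note beat duration = 60000 / 56 ms
Beats per measure (5/4) = 5
One measure = 5 × 60000 / 56 = 300000 / 56 ms
3 measures = 3 × 300000 / 56 = 900000 / 56
= 16071.4 ms


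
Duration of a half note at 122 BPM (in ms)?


One quarter-note beat = 60000 / BPM = 60000 / 122 ms
Half note = 2 × quarter note
Duration = 2 × 60000 / 122 = 120000 / 122
= 983.6 ms


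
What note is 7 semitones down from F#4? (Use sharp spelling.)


Let's work it out.
F#4: chromatic position 6 in octave 4 → absolute = 4×12 + 6 = 54
Transpose down 7: 54 - 7 = 47
47 = 3×12 + 11 → B in octave 3
Result = B3


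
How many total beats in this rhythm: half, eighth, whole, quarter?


Beat values:
  half = 2 beats
  eighth = 0.5 beats
  whole = 4 beats
  quarter = 1 beat
Sum = 2 + 0.5 + 4 + 1
= 7.5 beats


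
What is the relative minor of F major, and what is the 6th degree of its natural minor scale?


Let's work it out.
The relative minor shares the major's key signature and starts on its 6th degree
6th degree = a major 6th above the tonic; a major 6th above F is D
→ relative minor of F major is D minor
D natural minor scale: D E F G A Bb C
= D minor; 6th degree = Bb


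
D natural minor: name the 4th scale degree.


Let's work it out.
Natural minor scale pattern: W-H-W-W-H-W-W (2-1-2-2-1-2-2 semitones)
Starting from D:
  D + 2 semitones → E
  E + 1 semitone → F
  F + 2 semitones → G
  G + 2 semitones → A
  A + 1 semitone → Bb
  Bb + 2 semitones → C
  C + 2 semitones → D
Scale: D E F G A Bb C
Degree 4 = G


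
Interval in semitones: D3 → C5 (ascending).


Absolute semitone position = octave×12 + chromatic position
D3: 3×12 + 2 = 38
C5: 5×12 + 0 = 60
Difference = 60 - 38 = 22
= 22 semitones


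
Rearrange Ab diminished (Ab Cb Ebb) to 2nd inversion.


Solution.
Root position: Ab Cb Ebb
2nd inversion: move root and 3rd up an octave
Bass note: Ebb
Notes (bottom to top) = Ebb Ab Cb


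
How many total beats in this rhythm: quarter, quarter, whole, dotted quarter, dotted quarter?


Step by step:
Beat values:
  quarter = 1 beat
  quarter = 1 beat
  whole = 4 beats
  dotted quarter = 1.5 beats
  dotted quarter = 1.5 beats
Sum = 1 + 1 + 4 + 1.5 + 1.5
= 9 beats


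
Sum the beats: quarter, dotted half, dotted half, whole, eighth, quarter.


Beat values:
  quarter = 1 beat
  dotted half = 3 beats
  dotted half = 3 beats
  whole = 4 beats
  eighth = 0.5 beats
  quarter = 1 beat
Sum = 1 + 3 + 3 + 4 + 0.5 + 1
= 12.5 beats


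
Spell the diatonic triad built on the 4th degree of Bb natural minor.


Let's work it out.
Bb natural minor scale: Bb C Db Eb F Gb Ab
Diatonic triad on degree 4 stacks scale notes 4, 6, 1: Eb Gb Bb
Eb→Gb = 3 semitones; Eb→Bb = 7 semitones → minor triad
= Eb Gb Bb (minor)


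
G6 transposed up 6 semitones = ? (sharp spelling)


Working:
G6: chromatic position 7 in octave 6 → absolute = 6×12 + 7 = 79
Transpose up 6: 79 + 6 = 85
85 = 7×12 + 1 → C# in octave 7
Result = C#7


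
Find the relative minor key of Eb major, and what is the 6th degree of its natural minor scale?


The relative minor shares the major's key signature and starts on its 6th degree
6th degree = a major 6th above the tonic; a major 6th above Eb is C
→ relative minor of Eb major is C minor
C natural minor scale: C D Eb F G Ab Bb
= C minor; 6th degree = Ab


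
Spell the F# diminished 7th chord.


Working:
Diminished 7th chord = root + minor 3rd + diminished 5th + diminished 7th
Seventh chords stack in thirds, so the letter names are F-A-C-E
Root: F#
Minor 3rd above F#: A
Diminished 5th above F#: C
Diminished 7th above F#: Eb
Chord = F# A C Eb


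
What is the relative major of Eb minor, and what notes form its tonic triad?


Step by step:
The relative major shares the key signature and is a minor 3rd above the minor tonic
A minor 3rd above Eb is Gb
→ relative major of Eb minor is Gb major
Tonic triad of Gb major = root + major 3rd + perfect 5th = Gb Bb Db
= Gb major; triad = Gb Bb Db


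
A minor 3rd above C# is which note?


Reasoning:
A 3rd spans 3 letter names, so from C we land on E
A minor 3rd = 3 semitones above C#
Spell E at that pitch: E
= E


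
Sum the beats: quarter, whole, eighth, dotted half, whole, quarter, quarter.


Let's work it out.
Beat values:
  quarter = 1 beat
  whole = 4 beats
  eighth = 0.5 beats
  dotted half = 3 beats
  whole = 4 beats
  quarter = 1 beat
  quarter = 1 beat
Sum = 1 + 4 + 0.5 + 3 + 4 + 1 + 1
= 14.5 beats


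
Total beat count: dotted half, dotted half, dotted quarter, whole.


Solution.
Beat values:
  dotted half = 3 beats
  dotted half = 3 beats
  dotted quarter = 1.5 beats
  whole = 4 beats
Sum = 3 + 3 + 1.5 + 4
= 11.5 beats


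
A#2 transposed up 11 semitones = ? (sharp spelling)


Reasoning:
A#2: chromatic position 10 in octave 2 → absolute = 2×12 + 10 = 34
Transpose up 11: 34 + 11 = 45
45 = 3×12 + 9 → A in octave 3
Result = A3


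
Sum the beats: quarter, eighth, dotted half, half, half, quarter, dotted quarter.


Working:
Beat values:
  quarter = 1 beat
  eighth = 0.5 beats
  dotted half = 3 beats
  half = 2 beats
  half = 2 beats
  quarter = 1 beat
  dotted quarter = 1.5 beats
Sum = 1 + 0.5 + 3 + 2 + 2 + 1 + 1.5
= 11 beats


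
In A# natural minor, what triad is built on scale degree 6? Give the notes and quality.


Reasoning:
A# natural minor scale: A# B# C# D# E# F# G#
Diatonic triad on degree 6 stacks scale notes 6, 1, 3: F# A# C#
F#→A# = 4 semitones; F#→C# = 7 semitones → major triad
= F# A# C# (major)


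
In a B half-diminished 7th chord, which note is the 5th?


Step by step:
Half-diminished 7th chord = root + minor 3rd + diminished 5th + minor 7th
Seventh chords stack in thirds, so the letter names are B-D-F-A
Root: B
Minor 3rd above B: D
Diminished 5th above B: F
Minor 7th above B: A
The 5th = F


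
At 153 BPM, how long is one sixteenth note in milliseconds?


Solution.
One quarter-note beat = 60000 / BPM = 60000 / 153 ms
Sixteenth note = 1/4 × quarter note
Duration = 1/4 × 60000 / 153 = 15000 / 153
= 98.0 ms


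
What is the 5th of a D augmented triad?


Solution.
Augmented triad = root + major 3rd (4 semitones) + augmented 5th (8 semitones)
A triad on D stacks thirds, so the chord tones use letter names D-F-A
Root: D
Major 3rd above D: F#
Augmented 5th above D: A#
The 5th = A#


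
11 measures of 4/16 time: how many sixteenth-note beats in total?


Reasoning:
Time signature 4/16: the bottom number 16 means the sixteenth note gets one count
The top number 4 means 4 sixteenth-note beats per measure
Total = 4 × 11 measures
= 44 sixteenth-note beats


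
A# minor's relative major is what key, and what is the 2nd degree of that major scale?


Solution.
The relative major shares the key signature and is a minor 3rd above the minor tonic
A minor 3rd above A# is C#
→ relative major of A# minor is C# major
C# major scale: C# D# E# F# G# A# B#
= C# major; 2nd degree = D#


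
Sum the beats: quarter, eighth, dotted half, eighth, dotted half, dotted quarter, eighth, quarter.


Reasoning:
Beat values:
  quarter = 1 beat
  eighth = 0.5 beats
  dotted half = 3 beats
  eighth = 0.5 beats
  dotted half = 3 beats
  dotted quarter = 1.5 beats
  eighth = 0.5 beats
  quarter = 1 beat
Sum = 1 + 0.5 + 3 + 0.5 + 3 + 1.5 + 0.5 + 1
= 11 beats
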